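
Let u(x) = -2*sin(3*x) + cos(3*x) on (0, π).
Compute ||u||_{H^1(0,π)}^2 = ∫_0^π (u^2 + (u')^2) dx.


||u||_{H^1(0,π)}^2 = 25*π

u'(x) = -3*sin(3*x) - 6*cos(3*x).
Expand u² and (u')² and integrate term by term on (0, π), using: for integers n ≥ 1, ∫_0^π sin²(nx) dx = ∫_0^π cos²(nx) dx = π/2; for n ≠ n', ∫_0^π sin(nx)sin(n'x) dx = ∫_0^π cos(nx)cos(n'x) dx = 0; and by product-to-sum, ∫_0^π sin(nx)cos(n'x) dx = ½∫_0^π [sin((n+n')x) + sin((n−n')x)] dx, which is 0 when n+n' is even and 2n/(n²−n'²) when n+n' is odd (it need not vanish on (0, π)).
  u² squared terms: (-2)²·∫sin(3x)² dx = 4·π/2 = 2*π;  (1)²·∫cos(3x)² dx = 1·π/2 = π/2.
  u² cross terms: 2·(-2)·(1)·∫sin(3x)·cos(3x) dx = -4·(0) = 0.
  So ∫_0^π u² dx = 2*π + π/2 + 0 = 5*π/2.
  (u')² squared terms: (-6)²·∫cos(3x)² dx = 36·π/2 = 18*π;  (-3)²·∫sin(3x)² dx = 9·π/2 = 9*π/2.
  (u')² cross terms: 2·(-6)·(-3)·∫cos(3x)·sin(3x) dx = 36·(0) = 0.
  So ∫_0^π (u')² dx = 18*π + 9*π/2 + 0 = 45*π/2.
||u||_{H^1}^2 = (5*π/2) + (45*π/2) = 25*π.


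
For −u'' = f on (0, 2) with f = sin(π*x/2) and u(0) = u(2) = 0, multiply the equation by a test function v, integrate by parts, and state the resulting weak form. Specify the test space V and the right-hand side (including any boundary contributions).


V = H^1_0(0, 2) (so v(0) = v(2) = 0); weak form: ∫_0^2 u'v' dx = ∫_0^2 (sin(π*x/2)) v dx for all v ∈ V.

Multiply both sides by a test function v and integrate from 0 to 2:
  ∫_0^2 −u''(x) v(x) dx = ∫_0^2 f(x) v(x) dx.
Integrate the LHS by parts once:
  ∫_0^2 −u'' v dx = −[u'(x) v(x)]_0^2 + ∫_0^2 u'(x) v'(x) dx.
Thus ∫_0^2 u'(x) v'(x) dx = ∫_0^2 f(x) v(x) dx + [u'(x) v(x)]_0^2.
Choose V so that boundary terms are either known or forced to vanish.
u is Dirichlet: u(0) = u(2) = 0. Let V = H^1_0(0, 2); then v(0) = v(2) = 0, and [u' v]_0^2 = 0.
Weak formulation: find u (satisfying any essential BC) such that ∫_0^2 u'(x) v'(x) dx = ∫_0^2 f v dx for all v ∈ V.
Substituting f(x) = sin(π*x/2), the right-hand side is ∫_0^2 (sin(π*x/2)) v dx.


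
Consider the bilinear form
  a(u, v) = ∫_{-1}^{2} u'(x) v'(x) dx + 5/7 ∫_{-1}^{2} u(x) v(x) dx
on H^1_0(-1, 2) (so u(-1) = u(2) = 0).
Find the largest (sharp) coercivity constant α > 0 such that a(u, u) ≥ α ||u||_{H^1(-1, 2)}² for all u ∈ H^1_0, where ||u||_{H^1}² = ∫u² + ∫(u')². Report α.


α = (45/7 + π^2)/(9 + π^2)

Coercivity of a(·,·) on H^1_0(-1, 2) means a(u, u) ≥ α ||u||_{H^1}² for every u ∈ H^1_0.
The interval has length L = 3, and Poincaré/coercivity depend only on L. Here a(u, u) = ∫(u')² + (5/7)·∫u².
Here 0 < c = 5/7 < 1. The condition a(u,u) ≥ α||u||_{H^1}² reads (1−α)∫(u')² ≥ (α−c)∫u². Any admissible α is ≤ 1 (rapidly oscillating u have ∫u²/∫(u')² → 0), and α = 1 would force 0 ≥ (1−c)∫u², impossible since c < 1; so 1−α > 0. By the sharp Poincaré inequality on H^1_0 of an interval of length L, ∫(u')² ≥ (π/L)²∫u² with equality for the first sine mode sin(π(x−x₀)/L) (x₀ the left endpoint), so the inequality holds for all u iff (1−α)(π/L)² ≥ α − c, i.e. α ≤ ((π/L)² + c)/((π/L)² + 1) = (1 + c(L/π)²)/(1 + (L/π)²). With (π/L)² = π^2/9 and c = 5/7, the largest admissible constant is α = ((π/L)² + c)/((π/L)² + 1).
Simplifying, α = (45/7 + π^2)/(9 + π^2).


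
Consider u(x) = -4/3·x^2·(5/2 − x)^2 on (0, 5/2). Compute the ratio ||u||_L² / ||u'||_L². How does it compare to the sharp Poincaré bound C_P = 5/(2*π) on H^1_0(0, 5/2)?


||u||_L² / ||u'||_L² = 5*sqrt(3)/12 < C_P = 5/(2*π).

u(x) = -4/3·x^2·(5/2 − x)^2, so u'(x) = 2*x*(-8*x^2 + 30*x - 25)/3.
u(x) = -4/3·x^2·(5/2 − x)^2 vanishes at x = 0 and x = 5/2, so u ∈ H^1_0(0, 5/2). Differentiate via the product rule and integrate the resulting polynomials term by term.
  ∫_0^5/2 u² dx = ∫_0^5/2 (16*x^8/9 - 160*x^7/9 + 200*x^6/3 - 1000*x^5/9 + 625*x^4/9) dx. Term by term:
    ∫_0^5/2 16*x^8/9 dx = 1953125/2592;  ∫_0^5/2 -160*x^7/9 dx = -1953125/576;  ∫_0^5/2 200*x^6/3 dx = 1953125/336;
    ∫_0^5/2 -1000*x^5/9 dx = -1953125/432;  ∫_0^5/2 625*x^4/9 dx = 390625/288.
  Sum: 1953125/2592 − 1953125/576 + 1953125/336 − 1953125/432 + 390625/288 = 390625/36288.
  ∫_0^5/2 (u')² dx = ∫_0^5/2 (256*x^6/9 - 640*x^5/3 + 5200*x^4/9 - 2000*x^3/3 + 2500*x^2/9) dx. Term by term:
    ∫_0^5/2 256*x^6/9 dx = 156250/63;  ∫_0^5/2 -640*x^5/3 dx = -78125/9;  ∫_0^5/2 5200*x^4/9 dx = 203125/18;
    ∫_0^5/2 -2000*x^3/3 dx = -78125/12;  ∫_0^5/2 2500*x^2/9 dx = 78125/54.
  Sum: 156250/63 − 78125/9 + 203125/18 − 78125/12 + 78125/54 = 15625/756.
∫_0^5/2 u² dx = 390625/36288, so ||u||_L² = 625*sqrt(7)/504.
∫_0^5/2 (u')² dx = 15625/756, so ||u'||_L² = 125*sqrt(21)/126.
Ratio ||u||_L² / ||u'||_L² = 5*sqrt(3)/12.
Sharp Poincaré constant on H^1_0(0, 5/2) is C_P = L/π = 5/(2*π), achieved by sin(2*π/5·x).
A polynomial bump cannot attain the sharp Poincaré constant (only the first sine eigenfunction does), so the ratio is strictly less than C_P, consistent with ||u||_L² ≤ C_P ||u'||_L².


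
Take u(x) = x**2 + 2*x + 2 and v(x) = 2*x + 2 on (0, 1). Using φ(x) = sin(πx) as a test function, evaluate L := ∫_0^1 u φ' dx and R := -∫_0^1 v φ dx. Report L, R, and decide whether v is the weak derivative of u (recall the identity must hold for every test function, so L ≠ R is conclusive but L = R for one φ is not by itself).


LHS = -6/π, RHS = -6/π. Yes, v = u' weakly.

u(x) = x**2 + 2*x + 2, classical derivative u'(x) = 2*x + 2.
φ(x) = sin(πx), so φ'(x) = π*cos(π*x).
Note φ(0) = φ(1) = 0, so the boundary term u·φ vanishes.
LHS = ∫_0^1 u(x) φ'(x) dx = ∫_0^1 (π*x^2*cos(π*x) + 2*π*x*cos(π*x) + 2*π*cos(π*x)) dx. Term by term:
  ∫_0^1 2*π*cos(π*x) dx = 0;  ∫_0^1 π*x^2*cos(π*x) dx = -2/π;  ∫_0^1 2*π*x*cos(π*x) dx = -4/π.
Sum: 0 − 2/π − 4/π = -6/π.
So LHS = -6/π.
∫_0^1 v(x) φ(x) dx = ∫_0^1 (2*x*sin(π*x) + 2*sin(π*x)) dx. Term by term:
  ∫_0^1 2*sin(π*x) dx = 4/π;  ∫_0^1 2*x*sin(π*x) dx = 2/π.
Sum: 4/π + 2/π = 6/π.
So RHS = -∫_0^1 v(x) φ(x) dx = -6/π.
LHS = RHS, so the identity holds for this test φ.
Moreover u is smooth here and v(x) = u'(x) = 2*x + 2 pointwise, so the identity holds for every test function. Hence v is the weak derivative of u.


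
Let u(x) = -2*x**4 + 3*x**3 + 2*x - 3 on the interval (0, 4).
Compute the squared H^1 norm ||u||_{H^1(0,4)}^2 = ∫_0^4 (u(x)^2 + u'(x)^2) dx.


||u||_{H^1}^2 = 6578092/63

The H^1 norm (squared) on an interval (0, L) is
  ||u||_{H^1}^2 = ∫_0^L u(x)^2 dx + ∫_0^L u'(x)^2 dx.
Compute u'(x) = -8*x**3 + 9*x**2 + 2.
Then u(x)^2 = 4*x**8 - 12*x**7 + 9*x**6 - 8*x**5 + 24*x**4 - 18*x**3 + 4*x**2 - 12*x + 9 and u'(x)^2 = 64*x**6 - 144*x**5 + 81*x**4 - 32*x**3 + 36*x**2 + 4.
Integrate each monomial from 0 to 4 using ∫_0^4 c·x^n dx = c·4^(n+1)/(n+1):
  ∫_0^4 u(x)^2 dx = ∫_0^4 (4*x^8 - 12*x^7 + 9*x^6 - 8*x^5 + 24*x^4 - 18*x^3 + 4*x^2 - 12*x + 9) dx. Term by term:
    ∫_0^4 4*x^8 dx = 1048576/9;  ∫_0^4 -12*x^7 dx = -98304;  ∫_0^4 9*x^6 dx = 147456/7;
    ∫_0^4 -8*x^5 dx = -16384/3;  ∫_0^4 24*x^4 dx = 24576/5;  ∫_0^4 -18*x^3 dx = -1152;
    ∫_0^4 4*x^2 dx = 256/3;  ∫_0^4 -12*x dx = -96;  ∫_0^4 9 dx = 36.
  Sum: 1048576/9 − 98304 + 147456/7 − 16384/3 + 24576/5 − 1152 + 256/3 − 96 + 36 = 11842988/315.
  ∫_0^4 u'(x)^2 dx = ∫_0^4 (64*x^6 - 144*x^5 + 81*x^4 - 32*x^3 + 36*x^2 + 4) dx. Term by term:
    ∫_0^4 64*x^6 dx = 1048576/7;  ∫_0^4 -144*x^5 dx = -98304;  ∫_0^4 81*x^4 dx = 82944/5;
    ∫_0^4 -32*x^3 dx = -2048;  ∫_0^4 36*x^2 dx = 768;  ∫_0^4 4 dx = 16.
  Sum: 1048576/7 − 98304 + 82944/5 − 2048 + 768 + 16 = 2338608/35.
Adding: ||u||_{H^1}^2 = 11842988/315 + 2338608/35 = 6578092/63.


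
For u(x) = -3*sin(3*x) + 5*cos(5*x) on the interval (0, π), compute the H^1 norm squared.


||u||_{H^1(0,π)}^2 = 370*π

u'(x) = -25*sin(5*x) - 9*cos(3*x).
Expand u² and (u')² and integrate term by term on (0, π), using: for integers n ≥ 1, ∫_0^π sin²(nx) dx = ∫_0^π cos²(nx) dx = π/2; for n ≠ n', ∫_0^π sin(nx)sin(n'x) dx = ∫_0^π cos(nx)cos(n'x) dx = 0; and by product-to-sum, ∫_0^π sin(nx)cos(n'x) dx = ½∫_0^π [sin((n+n')x) + sin((n−n')x)] dx, which is 0 when n+n' is even and 2n/(n²−n'²) when n+n' is odd (it need not vanish on (0, π)).
  u² squared terms: (-3)²·∫sin(3x)² dx = 9·π/2 = 9*π/2;  (5)²·∫cos(5x)² dx = 25·π/2 = 25*π/2.
  u² cross terms: 2·(-3)·(5)·∫sin(3x)·cos(5x) dx = -30·(0) = 0.
  So ∫_0^π u² dx = 9*π/2 + 25*π/2 + 0 = 17*π.
  (u')² squared terms: (-25)²·∫sin(5x)² dx = 625·π/2 = 625*π/2;  (-9)²·∫cos(3x)² dx = 81·π/2 = 81*π/2.
  (u')² cross terms: 2·(-25)·(-9)·∫sin(5x)·cos(3x) dx = 450·(0) = 0.
  So ∫_0^π (u')² dx = 625*π/2 + 81*π/2 + 0 = 353*π.
||u||_{H^1}^2 = (17*π) + (353*π) = 370*π.


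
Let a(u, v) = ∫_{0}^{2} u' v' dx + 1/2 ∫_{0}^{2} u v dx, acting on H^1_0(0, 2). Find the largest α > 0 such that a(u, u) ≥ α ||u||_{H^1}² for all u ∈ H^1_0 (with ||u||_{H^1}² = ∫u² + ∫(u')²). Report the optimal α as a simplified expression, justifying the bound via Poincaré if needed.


α = (2 + π^2)/(4 + π^2)

Coercivity of a(·,·) on H^1_0(0, 2) means a(u, u) ≥ α ||u||_{H^1}² for every u ∈ H^1_0.
The interval has length L = 2, and Poincaré/coercivity depend only on L. Here a(u, u) = ∫(u')² + (1/2)·∫u².
Here 0 < c = 1/2 < 1. The condition a(u,u) ≥ α||u||_{H^1}² reads (1−α)∫(u')² ≥ (α−c)∫u². Any admissible α is ≤ 1 (rapidly oscillating u have ∫u²/∫(u')² → 0), and α = 1 would force 0 ≥ (1−c)∫u², impossible since c < 1; so 1−α > 0. By the sharp Poincaré inequality on H^1_0 of an interval of length L, ∫(u')² ≥ (π/L)²∫u² with equality for the first sine mode sin(π(x−x₀)/L) (x₀ the left endpoint), so the inequality holds for all u iff (1−α)(π/L)² ≥ α − c, i.e. α ≤ ((π/L)² + c)/((π/L)² + 1) = (1 + c(L/π)²)/(1 + (L/π)²). With (π/L)² = π^2/4 and c = 1/2, the largest admissible constant is α = ((π/L)² + c)/((π/L)² + 1).
Simplifying, α = (2 + π^2)/(4 + π^2).


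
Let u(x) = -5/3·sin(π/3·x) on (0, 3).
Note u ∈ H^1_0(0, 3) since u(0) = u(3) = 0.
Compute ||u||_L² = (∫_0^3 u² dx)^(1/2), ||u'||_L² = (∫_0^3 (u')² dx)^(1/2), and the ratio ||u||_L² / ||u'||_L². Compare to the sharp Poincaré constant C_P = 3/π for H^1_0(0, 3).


||u||_L² / ||u'||_L² = 3/π = C_P.

u(x) = -5/3·sin(π/3·x), so u'(x) = -5*π*cos(π*x/3)/9.
Writing u(x) = A·sin(kπx/L) with A = -5/3 and k = 1, use ∫_0^L sin²(kπx/L) dx = L/2 and ∫_0^L cos²(kπx/L) dx = L/2.
u² = 25/9·sin²(π/3·x) and (u')² = 25*π^2/81·cos²(π/3·x), and each of sin², cos² integrates to L/2 = 3/2 over (0, 3).
∫_0^3 u² dx = 25/6, so ||u||_L² = 5*sqrt(6)/6.
∫_0^3 (u')² dx = 25*π^2/54, so ||u'||_L² = 5*sqrt(6)*π/18.
Ratio ||u||_L² / ||u'||_L² = 3/π.
Sharp Poincaré constant on H^1_0(0, 3) is C_P = L/π = 3/π, achieved by sin(π/3·x).
This is the k = 1 eigenfunction (up to amplitude), so the ratio equals the sharp Poincaré constant exactly.


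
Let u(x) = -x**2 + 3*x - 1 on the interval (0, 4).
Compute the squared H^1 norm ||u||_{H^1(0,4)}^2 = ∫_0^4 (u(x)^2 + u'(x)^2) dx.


||u||_{H^1}^2 = 184/5

The H^1 norm (squared) on an interval (0, L) is
  ||u||_{H^1}^2 = ∫_0^L u(x)^2 dx + ∫_0^L u'(x)^2 dx.
Compute u'(x) = 3 - 2*x.
Then u(x)^2 = x**4 - 6*x**3 + 11*x**2 - 6*x + 1 and u'(x)^2 = 4*x**2 - 12*x + 9.
Integrate each monomial from 0 to 4 using ∫_0^4 c·x^n dx = c·4^(n+1)/(n+1):
  ∫_0^4 u(x)^2 dx = ∫_0^4 (x^4 - 6*x^3 + 11*x^2 - 6*x + 1) dx. Term by term:
    ∫_0^4 x^4 dx = 1024/5;  ∫_0^4 -6*x^3 dx = -384;  ∫_0^4 11*x^2 dx = 704/3;
    ∫_0^4 -6*x dx = -48;  ∫_0^4 1 dx = 4.
  Sum: 1024/5 − 384 + 704/3 − 48 + 4 = 172/15.
  ∫_0^4 u'(x)^2 dx = ∫_0^4 (4*x^2 - 12*x + 9) dx. Term by term:
    ∫_0^4 4*x^2 dx = 256/3;  ∫_0^4 -12*x dx = -96;  ∫_0^4 9 dx = 36.
  Sum: 256/3 − 96 + 36 = 76/3.
Adding: ||u||_{H^1}^2 = 172/15 + 76/3 = 184/5.


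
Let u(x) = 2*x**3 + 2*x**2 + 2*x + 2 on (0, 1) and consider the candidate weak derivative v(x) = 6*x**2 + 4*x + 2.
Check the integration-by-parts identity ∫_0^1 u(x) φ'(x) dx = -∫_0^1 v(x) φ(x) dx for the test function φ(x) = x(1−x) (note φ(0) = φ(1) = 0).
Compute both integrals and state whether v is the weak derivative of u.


LHS = -29/30, RHS = -29/30. Yes, v = u' weakly.

u(x) = 2*x**3 + 2*x**2 + 2*x + 2, classical derivative u'(x) = 6*x**2 + 4*x + 2.
φ(x) = x(1−x), so φ'(x) = 1 - 2*x.
Note φ(0) = φ(1) = 0, so the boundary term u·φ vanishes.
LHS = ∫_0^1 u(x) φ'(x) dx = ∫_0^1 (-4*x^4 - 2*x^3 - 2*x^2 - 2*x + 2) dx. Term by term:
  ∫_0^1 -4*x^4 dx = -4/5;  ∫_0^1 -2*x^3 dx = -1/2;  ∫_0^1 -2*x^2 dx = -2/3;
  ∫_0^1 -2*x dx = -1;  ∫_0^1 2 dx = 2.
Sum: -4/5 − 1/2 − 2/3 − 1 + 2 = -29/30.
So LHS = -29/30.
∫_0^1 v(x) φ(x) dx = ∫_0^1 (-6*x^4 + 2*x^3 + 2*x^2 + 2*x) dx. Term by term:
  ∫_0^1 -6*x^4 dx = -6/5;  ∫_0^1 2*x^3 dx = 1/2;  ∫_0^1 2*x^2 dx = 2/3;
  ∫_0^1 2*x dx = 1.
Sum: -6/5 + 1/2 + 2/3 + 1 = 29/30.
So RHS = -∫_0^1 v(x) φ(x) dx = -29/30.
LHS = RHS, so the identity holds for this test φ.
Moreover u is smooth here and v(x) = u'(x) = 6*x**2 + 4*x + 2 pointwise, so the identity holds for every test function. Hence v is the weak derivative of u.


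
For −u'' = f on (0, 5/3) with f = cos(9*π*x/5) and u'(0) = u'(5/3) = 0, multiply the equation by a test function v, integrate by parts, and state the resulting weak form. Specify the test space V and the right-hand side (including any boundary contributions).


V = H^1(0, 5/3) (no boundary constraint on v; u is determined up to an additive constant); weak form: ∫_0^5/3 u'v' dx = ∫_0^5/3 (cos(9*π*x/5)) v dx for all v ∈ V.

Multiply both sides by a test function v and integrate from 0 to 5/3:
  ∫_0^5/3 −u''(x) v(x) dx = ∫_0^5/3 f(x) v(x) dx.
Integrate the LHS by parts once:
  ∫_0^5/3 −u'' v dx = −[u'(x) v(x)]_0^5/3 + ∫_0^5/3 u'(x) v'(x) dx.
Thus ∫_0^5/3 u'(x) v'(x) dx = ∫_0^5/3 f(x) v(x) dx + [u'(x) v(x)]_0^5/3.
Choose V so that boundary terms are either known or forced to vanish.
u has homogeneous Neumann: u'(0) = u'(5/3) = 0. So [u' v]_0^5/3 = 0·v(5/3) − 0·v(0) = 0 for any v; take V = H^1(0, 5/3).
Weak formulation: find u (satisfying any essential BC) such that ∫_0^5/3 u'(x) v'(x) dx = ∫_0^5/3 f v dx for all v ∈ V (homogeneous Neumann, so boundary terms vanish).
Substituting f(x) = cos(9*π*x/5), the right-hand side is ∫_0^5/3 (cos(9*π*x/5)) v dx.
Compatibility check (pure Neumann): taking v ≡ 1 ∈ V gives 0 = ∫_0^5/3 f dx + (0) − (0), i.e. ∫_0^5/3 f dx must equal u'(0) − u'(5/3) = 0. Indeed ∫_0^5/3 (cos(9*π*x/5)) dx = 0, so the data are compatible. The solution is then unique only up to an additive constant (fix it e.g. by requiring ∫_0^5/3 u dx = 0).


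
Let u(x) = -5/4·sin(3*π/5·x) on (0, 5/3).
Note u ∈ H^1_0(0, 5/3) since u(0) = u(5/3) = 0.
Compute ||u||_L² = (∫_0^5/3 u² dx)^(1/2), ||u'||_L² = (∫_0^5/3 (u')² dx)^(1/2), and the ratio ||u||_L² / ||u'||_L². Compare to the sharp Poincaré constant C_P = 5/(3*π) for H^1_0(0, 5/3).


||u||_L² / ||u'||_L² = 5/(3*π) = C_P.

u(x) = -5/4·sin(3*π/5·x), so u'(x) = -3*π*cos(3*π*x/5)/4.
Writing u(x) = A·sin(kπx/L) with A = -5/4 and k = 1, use ∫_0^L sin²(kπx/L) dx = L/2 and ∫_0^L cos²(kπx/L) dx = L/2.
u² = 25/16·sin²(3*π/5·x) and (u')² = 9*π^2/16·cos²(3*π/5·x), and each of sin², cos² integrates to L/2 = 5/6 over (0, 5/3).
∫_0^5/3 u² dx = 125/96, so ||u||_L² = 5*sqrt(30)/24.
∫_0^5/3 (u')² dx = 15*π^2/32, so ||u'||_L² = sqrt(30)*π/8.
Ratio ||u||_L² / ||u'||_L² = 5/(3*π).
Sharp Poincaré constant on H^1_0(0, 5/3) is C_P = L/π = 5/(3*π), achieved by sin(3*π/5·x).
This is the k = 1 eigenfunction (up to amplitude), so the ratio equals the sharp Poincaré constant exactly.


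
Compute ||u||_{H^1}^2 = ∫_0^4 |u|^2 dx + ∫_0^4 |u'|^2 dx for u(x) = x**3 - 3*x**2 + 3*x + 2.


||u||_{H^1}^2 = 31772/35

The H^1 norm (squared) on an interval (0, L) is
  ||u||_{H^1}^2 = ∫_0^L u(x)^2 dx + ∫_0^L u'(x)^2 dx.
Compute u'(x) = 3*x**2 - 6*x + 3.
Then u(x)^2 = x**6 - 6*x**5 + 15*x**4 - 14*x**3 - 3*x**2 + 12*x + 4 and u'(x)^2 = 9*x**4 - 36*x**3 + 54*x**2 - 36*x + 9.
Integrate each monomial from 0 to 4 using ∫_0^4 c·x^n dx = c·4^(n+1)/(n+1):
  ∫_0^4 u(x)^2 dx = ∫_0^4 (x^6 - 6*x^5 + 15*x^4 - 14*x^3 - 3*x^2 + 12*x + 4) dx. Term by term:
    ∫_0^4 x^6 dx = 16384/7;  ∫_0^4 -6*x^5 dx = -4096;  ∫_0^4 15*x^4 dx = 3072;
    ∫_0^4 -14*x^3 dx = -896;  ∫_0^4 -3*x^2 dx = -64;  ∫_0^4 12*x dx = 96;
    ∫_0^4 4 dx = 16.
  Sum: 16384/7 − 4096 + 3072 − 896 − 64 + 96 + 16 = 3280/7.
  ∫_0^4 u'(x)^2 dx = ∫_0^4 (9*x^4 - 36*x^3 + 54*x^2 - 36*x + 9) dx. Term by term:
    ∫_0^4 9*x^4 dx = 9216/5;  ∫_0^4 -36*x^3 dx = -2304;  ∫_0^4 54*x^2 dx = 1152;
    ∫_0^4 -36*x dx = -288;  ∫_0^4 9 dx = 36.
  Sum: 9216/5 − 2304 + 1152 − 288 + 36 = 2196/5.
Adding: ||u||_{H^1}^2 = 3280/7 + 2196/5 = 31772/35.


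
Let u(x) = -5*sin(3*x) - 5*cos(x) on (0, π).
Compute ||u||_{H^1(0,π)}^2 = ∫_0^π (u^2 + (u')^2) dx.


||u||_{H^1(0,π)}^2 = 150*π

u'(x) = 5*sin(x) - 15*cos(3*x).
Expand u² and (u')² and integrate term by term on (0, π), using: for integers n ≥ 1, ∫_0^π sin²(nx) dx = ∫_0^π cos²(nx) dx = π/2; for n ≠ n', ∫_0^π sin(nx)sin(n'x) dx = ∫_0^π cos(nx)cos(n'x) dx = 0; and by product-to-sum, ∫_0^π sin(nx)cos(n'x) dx = ½∫_0^π [sin((n+n')x) + sin((n−n')x)] dx, which is 0 when n+n' is even and 2n/(n²−n'²) when n+n' is odd (it need not vanish on (0, π)).
  u² squared terms: (-5)²·∫cos(x)² dx = 25·π/2 = 25*π/2;  (-5)²·∫sin(3x)² dx = 25·π/2 = 25*π/2.
  u² cross terms: 2·(-5)·(-5)·∫cos(x)·sin(3x) dx = 50·(0) = 0.
  So ∫_0^π u² dx = 25*π/2 + 25*π/2 + 0 = 25*π.
  (u')² squared terms: (-15)²·∫cos(3x)² dx = 225·π/2 = 225*π/2;  (5)²·∫sin(x)² dx = 25·π/2 = 25*π/2.
  (u')² cross terms: 2·(-15)·(5)·∫cos(3x)·sin(x) dx = -150·(0) = 0.
  So ∫_0^π (u')² dx = 225*π/2 + 25*π/2 + 0 = 125*π.
||u||_{H^1}^2 = (25*π) + (125*π) = 150*π.


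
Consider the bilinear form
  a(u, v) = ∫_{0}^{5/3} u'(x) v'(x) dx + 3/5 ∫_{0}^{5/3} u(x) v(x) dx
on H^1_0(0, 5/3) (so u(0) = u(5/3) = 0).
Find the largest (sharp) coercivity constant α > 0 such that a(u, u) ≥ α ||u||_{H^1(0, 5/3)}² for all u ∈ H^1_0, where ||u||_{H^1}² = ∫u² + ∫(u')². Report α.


α = 3*(5 + 3*π^2)/(25 + 9*π^2)

Coercivity of a(·,·) on H^1_0(0, 5/3) means a(u, u) ≥ α ||u||_{H^1}² for every u ∈ H^1_0.
The interval has length L = 5/3, and Poincaré/coercivity depend only on L. Here a(u, u) = ∫(u')² + (3/5)·∫u².
Here 0 < c = 3/5 < 1. The condition a(u,u) ≥ α||u||_{H^1}² reads (1−α)∫(u')² ≥ (α−c)∫u². Any admissible α is ≤ 1 (rapidly oscillating u have ∫u²/∫(u')² → 0), and α = 1 would force 0 ≥ (1−c)∫u², impossible since c < 1; so 1−α > 0. By the sharp Poincaré inequality on H^1_0 of an interval of length L, ∫(u')² ≥ (π/L)²∫u² with equality for the first sine mode sin(π(x−x₀)/L) (x₀ the left endpoint), so the inequality holds for all u iff (1−α)(π/L)² ≥ α − c, i.e. α ≤ ((π/L)² + c)/((π/L)² + 1) = (1 + c(L/π)²)/(1 + (L/π)²). With (π/L)² = 9*π^2/25 and c = 3/5, the largest admissible constant is α = ((π/L)² + c)/((π/L)² + 1).
Simplifying, α = 3*(5 + 3*π^2)/(25 + 9*π^2).


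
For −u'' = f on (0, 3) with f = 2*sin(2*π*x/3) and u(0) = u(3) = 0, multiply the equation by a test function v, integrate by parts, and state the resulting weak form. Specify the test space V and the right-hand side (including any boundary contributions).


V = H^1_0(0, 3) (so v(0) = v(3) = 0); weak form: ∫_0^3 u'v' dx = ∫_0^3 (2*sin(2*π*x/3)) v dx for all v ∈ V.

Multiply both sides by a test function v and integrate from 0 to 3:
  ∫_0^3 −u''(x) v(x) dx = ∫_0^3 f(x) v(x) dx.
Integrate the LHS by parts once:
  ∫_0^3 −u'' v dx = −[u'(x) v(x)]_0^3 + ∫_0^3 u'(x) v'(x) dx.
Thus ∫_0^3 u'(x) v'(x) dx = ∫_0^3 f(x) v(x) dx + [u'(x) v(x)]_0^3.
Choose V so that boundary terms are either known or forced to vanish.
u is Dirichlet: u(0) = u(3) = 0. Let V = H^1_0(0, 3); then v(0) = v(3) = 0, and [u' v]_0^3 = 0.
Weak formulation: find u (satisfying any essential BC) such that ∫_0^3 u'(x) v'(x) dx = ∫_0^3 f v dx for all v ∈ V.
Substituting f(x) = 2*sin(2*π*x/3), the right-hand side is ∫_0^3 (2*sin(2*π*x/3)) v dx.


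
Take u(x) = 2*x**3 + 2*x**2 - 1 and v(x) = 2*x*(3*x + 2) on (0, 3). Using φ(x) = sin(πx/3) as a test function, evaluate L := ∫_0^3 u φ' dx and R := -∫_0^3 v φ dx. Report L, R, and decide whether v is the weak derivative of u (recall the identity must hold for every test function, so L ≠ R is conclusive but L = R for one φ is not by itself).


LHS = -198/π + 648/π^3, RHS = -198/π + 648/π^3. Yes, v = u' weakly.

u(x) = 2*x**3 + 2*x**2 - 1, classical derivative u'(x) = 6*x**2 + 4*x.
φ(x) = sin(πx/3), so φ'(x) = π*cos(π*x/3)/3.
Note φ(0) = φ(3) = 0, so the boundary term u·φ vanishes.
LHS = ∫_0^3 u(x) φ'(x) dx = ∫_0^3 (2*π*x^3*cos(π*x/3)/3 + 2*π*x^2*cos(π*x/3)/3 - π*cos(π*x/3)/3) dx. Term by term:
  ∫_0^3 -π*cos(π*x/3)/3 dx = 0;  ∫_0^3 2*π*x^2*cos(π*x/3)/3 dx = -36/π;  ∫_0^3 2*π*x^3*cos(π*x/3)/3 dx = -162/π + 648/π^3.
Sum: 0 − 36/π + -162/π + 648/π^3 = -198/π + 648/π^3.
So LHS = -198/π + 648/π^3.
∫_0^3 v(x) φ(x) dx = ∫_0^3 (6*x^2*sin(π*x/3) + 4*x*sin(π*x/3)) dx. Term by term:
  ∫_0^3 4*x*sin(π*x/3) dx = 36/π;  ∫_0^3 6*x^2*sin(π*x/3) dx = -648/π^3 + 162/π.
Sum: 36/π + -648/π^3 + 162/π = -648/π^3 + 198/π.
So RHS = -∫_0^3 v(x) φ(x) dx = -198/π + 648/π^3.
LHS = RHS, so the identity holds for this test φ.
Moreover u is smooth here and v(x) = u'(x) = 6*x**2 + 4*x pointwise, so the identity holds for every test function. Hence v is the weak derivative of u.


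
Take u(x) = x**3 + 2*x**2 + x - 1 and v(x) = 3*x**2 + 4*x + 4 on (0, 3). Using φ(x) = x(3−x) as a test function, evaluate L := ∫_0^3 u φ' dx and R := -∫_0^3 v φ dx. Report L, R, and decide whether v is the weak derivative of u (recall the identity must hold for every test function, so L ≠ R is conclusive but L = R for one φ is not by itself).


LHS = -1359/20, RHS = -1629/20. No, v is not the weak derivative of u.

u(x) = x**3 + 2*x**2 + x - 1, classical derivative u'(x) = 3*x**2 + 4*x + 1.
φ(x) = x(3−x), so φ'(x) = 3 - 2*x.
Note φ(0) = φ(3) = 0, so the boundary term u·φ vanishes.
LHS = ∫_0^3 u(x) φ'(x) dx = ∫_0^3 (-2*x^4 - x^3 + 4*x^2 + 5*x - 3) dx. Term by term:
  ∫_0^3 -2*x^4 dx = -486/5;  ∫_0^3 -x^3 dx = -81/4;  ∫_0^3 4*x^2 dx = 36;
  ∫_0^3 5*x dx = 45/2;  ∫_0^3 -3 dx = -9.
Sum: -486/5 − 81/4 + 36 + 45/2 − 9 = -1359/20.
So LHS = -1359/20.
∫_0^3 v(x) φ(x) dx = ∫_0^3 (-3*x^4 + 5*x^3 + 8*x^2 + 12*x) dx. Term by term:
  ∫_0^3 -3*x^4 dx = -729/5;  ∫_0^3 5*x^3 dx = 405/4;  ∫_0^3 8*x^2 dx = 72;
  ∫_0^3 12*x dx = 54.
Sum: -729/5 + 405/4 + 72 + 54 = 1629/20.
So RHS = -∫_0^3 v(x) φ(x) dx = -1629/20.
LHS − RHS = 27/2 ≠ 0, so the identity fails.
(For a valid weak derivative the identity must hold for EVERY test function, in particular this one. The failure shows v is NOT the weak derivative of u.)
Correct weak derivative would be u'(x) = 3*x**2 + 4*x + 1.


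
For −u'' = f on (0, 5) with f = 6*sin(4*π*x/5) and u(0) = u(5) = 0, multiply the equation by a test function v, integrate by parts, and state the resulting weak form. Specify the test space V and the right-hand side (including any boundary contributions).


V = H^1_0(0, 5) (so v(0) = v(5) = 0); weak form: ∫_0^5 u'v' dx = ∫_0^5 (6*sin(4*π*x/5)) v dx for all v ∈ V.

Multiply both sides by a test function v and integrate from 0 to 5:
  ∫_0^5 −u''(x) v(x) dx = ∫_0^5 f(x) v(x) dx.
Integrate the LHS by parts once:
  ∫_0^5 −u'' v dx = −[u'(x) v(x)]_0^5 + ∫_0^5 u'(x) v'(x) dx.
Thus ∫_0^5 u'(x) v'(x) dx = ∫_0^5 f(x) v(x) dx + [u'(x) v(x)]_0^5.
Choose V so that boundary terms are either known or forced to vanish.
u is Dirichlet: u(0) = u(5) = 0. Let V = H^1_0(0, 5); then v(0) = v(5) = 0, and [u' v]_0^5 = 0.
Weak formulation: find u (satisfying any essential BC) such that ∫_0^5 u'(x) v'(x) dx = ∫_0^5 f v dx for all v ∈ V.
Substituting f(x) = 6*sin(4*π*x/5), the right-hand side is ∫_0^5 (6*sin(4*π*x/5)) v dx.


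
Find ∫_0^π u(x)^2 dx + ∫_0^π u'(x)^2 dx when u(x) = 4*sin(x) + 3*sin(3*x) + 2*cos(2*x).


||u||_{H^1(0,π)}^2 = 56/3 + 71*π

u'(x) = -4*sin(2*x) + 4*cos(x) + 9*cos(3*x).
Expand u² and (u')² and integrate term by term on (0, π), using: for integers n ≥ 1, ∫_0^π sin²(nx) dx = ∫_0^π cos²(nx) dx = π/2; for n ≠ n', ∫_0^π sin(nx)sin(n'x) dx = ∫_0^π cos(nx)cos(n'x) dx = 0; and by product-to-sum, ∫_0^π sin(nx)cos(n'x) dx = ½∫_0^π [sin((n+n')x) + sin((n−n')x)] dx, which is 0 when n+n' is even and 2n/(n²−n'²) when n+n' is odd (it need not vanish on (0, π)).
  u² squared terms: (2)²·∫cos(2x)² dx = 4·π/2 = 2*π;  (3)²·∫sin(3x)² dx = 9·π/2 = 9*π/2;  (4)²·∫sin(x)² dx = 16·π/2 = 8*π.
  u² cross terms: 2·(2)·(3)·∫cos(2x)·sin(3x) dx = 12·(6/5) = 72/5;  2·(2)·(4)·∫cos(2x)·sin(x) dx = 16·(-2/3) = -32/3;  2·(3)·(4)·∫sin(3x)·sin(x) dx = 24·(0) = 0.
  So ∫_0^π u² dx = 2*π + 9*π/2 + 8*π + 72/5 − 32/3 + 0 = 56/15 + 29*π/2.
  (u')² squared terms: (-4)²·∫sin(2x)² dx = 16·π/2 = 8*π;  (4)²·∫cos(x)² dx = 16·π/2 = 8*π;  (9)²·∫cos(3x)² dx = 81·π/2 = 81*π/2.
  (u')² cross terms: 2·(-4)·(4)·∫sin(2x)·cos(x) dx = -32·(4/3) = -128/3;  2·(-4)·(9)·∫sin(2x)·cos(3x) dx = -72·(-4/5) = 288/5;  2·(4)·(9)·∫cos(x)·cos(3x) dx = 72·(0) = 0.
  So ∫_0^π (u')² dx = 8*π + 8*π + 81*π/2 − 128/3 + 288/5 + 0 = 224/15 + 113*π/2.
||u||_{H^1}^2 = (56/15 + 29*π/2) + (224/15 + 113*π/2) = 56/3 + 71*π.


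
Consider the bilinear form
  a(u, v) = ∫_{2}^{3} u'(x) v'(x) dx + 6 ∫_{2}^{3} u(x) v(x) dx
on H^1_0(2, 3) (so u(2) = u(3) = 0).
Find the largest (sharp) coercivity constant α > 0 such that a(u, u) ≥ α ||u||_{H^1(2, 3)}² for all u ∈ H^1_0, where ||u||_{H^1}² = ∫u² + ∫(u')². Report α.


α = 1

Coercivity of a(·,·) on H^1_0(2, 3) means a(u, u) ≥ α ||u||_{H^1}² for every u ∈ H^1_0.
The interval has length L = 1, and Poincaré/coercivity depend only on L. Here a(u, u) = ∫(u')² + (6)·∫u².
Here c = 6 ≥ 1, so a(u,u) = ∫(u')² + c∫u² ≥ ∫(u')² + ∫u² = ||u||_{H^1}², i.e. α = 1 works. No larger α is possible: a(u,u) ≥ α||u||_{H^1}² means (1−α)∫(u')² ≥ (α−c)∫u², and for the modes u_n = sin(nπ(x−x₀)/L) (x₀ the left endpoint) one has ∫u_n²/∫(u_n')² = (L/(nπ))² → 0, so a(u_n,u_n)/||u_n||_{H^1}² → 1. Hence the optimal constant is α = 1.
Therefore α = 1.


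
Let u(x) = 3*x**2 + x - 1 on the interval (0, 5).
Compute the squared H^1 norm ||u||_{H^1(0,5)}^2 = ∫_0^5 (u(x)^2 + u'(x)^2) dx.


||u||_{H^1}^2 = 47935/6

The H^1 norm (squared) on an interval (0, L) is
  ||u||_{H^1}^2 = ∫_0^L u(x)^2 dx + ∫_0^L u'(x)^2 dx.
Compute u'(x) = 6*x + 1.
Then u(x)^2 = 9*x**4 + 6*x**3 - 5*x**2 - 2*x + 1 and u'(x)^2 = 36*x**2 + 12*x + 1.
Integrate each monomial from 0 to 5 using ∫_0^5 c·x^n dx = c·5^(n+1)/(n+1):
  ∫_0^5 u(x)^2 dx = ∫_0^5 (9*x^4 + 6*x^3 - 5*x^2 - 2*x + 1) dx. Term by term:
    ∫_0^5 9*x^4 dx = 5625;  ∫_0^5 6*x^3 dx = 1875/2;  ∫_0^5 -5*x^2 dx = -625/3;
    ∫_0^5 -2*x dx = -25;  ∫_0^5 1 dx = 5.
  Sum: 5625 + 1875/2 − 625/3 − 25 + 5 = 38005/6.
  ∫_0^5 u'(x)^2 dx = ∫_0^5 (36*x^2 + 12*x + 1) dx. Term by term:
    ∫_0^5 36*x^2 dx = 1500;  ∫_0^5 12*x dx = 150;  ∫_0^5 1 dx = 5.
  Sum: 1500 + 150 + 5 = 1655.
Adding: ||u||_{H^1}^2 = 38005/6 + 1655 = 47935/6.


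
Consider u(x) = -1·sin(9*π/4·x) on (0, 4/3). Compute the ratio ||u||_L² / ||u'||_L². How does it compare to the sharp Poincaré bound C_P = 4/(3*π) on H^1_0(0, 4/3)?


||u||_L² / ||u'||_L² = 4/(9*π) < C_P = 4/(3*π).

u(x) = -1·sin(9*π/4·x), so u'(x) = -9*π*cos(9*π*x/4)/4.
Writing u(x) = A·sin(kπx/L) with A = -1 and k = 3, use ∫_0^L sin²(kπx/L) dx = L/2 and ∫_0^L cos²(kπx/L) dx = L/2.
u² = 1·sin²(9*π/4·x) and (u')² = 81*π^2/16·cos²(9*π/4·x), and each of sin², cos² integrates to L/2 = 2/3 over (0, 4/3).
∫_0^4/3 u² dx = 2/3, so ||u||_L² = sqrt(6)/3.
∫_0^4/3 (u')² dx = 27*π^2/8, so ||u'||_L² = 3*sqrt(6)*π/4.
Ratio ||u||_L² / ||u'||_L² = 4/(9*π).
Sharp Poincaré constant on H^1_0(0, 4/3) is C_P = L/π = 4/(3*π), achieved by sin(3*π/4·x).
This is the k = 3 harmonic; the ratio L/(kπ) is strictly less than C_P = L/π, consistent with the sharp inequality ||u||_L² ≤ C_P ||u'||_L².


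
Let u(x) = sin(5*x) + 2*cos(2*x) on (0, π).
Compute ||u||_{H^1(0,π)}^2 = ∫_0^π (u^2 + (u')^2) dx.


||u||_{H^1(0,π)}^2 = 200/21 + 23*π

u'(x) = -4*sin(2*x) + 5*cos(5*x).
Expand u² and (u')² and integrate term by term on (0, π), using: for integers n ≥ 1, ∫_0^π sin²(nx) dx = ∫_0^π cos²(nx) dx = π/2; for n ≠ n', ∫_0^π sin(nx)sin(n'x) dx = ∫_0^π cos(nx)cos(n'x) dx = 0; and by product-to-sum, ∫_0^π sin(nx)cos(n'x) dx = ½∫_0^π [sin((n+n')x) + sin((n−n')x)] dx, which is 0 when n+n' is even and 2n/(n²−n'²) when n+n' is odd (it need not vanish on (0, π)).
  u² squared terms: (2)²·∫cos(2x)² dx = 4·π/2 = 2*π;  (1)²·∫sin(5x)² dx = 1·π/2 = π/2.
  u² cross terms: 2·(2)·(1)·∫cos(2x)·sin(5x) dx = 4·(10/21) = 40/21.
  So ∫_0^π u² dx = 2*π + π/2 + 40/21 = 40/21 + 5*π/2.
  (u')² squared terms: (-4)²·∫sin(2x)² dx = 16·π/2 = 8*π;  (5)²·∫cos(5x)² dx = 25·π/2 = 25*π/2.
  (u')² cross terms: 2·(-4)·(5)·∫sin(2x)·cos(5x) dx = -40·(-4/21) = 160/21.
  So ∫_0^π (u')² dx = 8*π + 25*π/2 + 160/21 = 160/21 + 41*π/2.
||u||_{H^1}^2 = (40/21 + 5*π/2) + (160/21 + 41*π/2) = 200/21 + 23*π.


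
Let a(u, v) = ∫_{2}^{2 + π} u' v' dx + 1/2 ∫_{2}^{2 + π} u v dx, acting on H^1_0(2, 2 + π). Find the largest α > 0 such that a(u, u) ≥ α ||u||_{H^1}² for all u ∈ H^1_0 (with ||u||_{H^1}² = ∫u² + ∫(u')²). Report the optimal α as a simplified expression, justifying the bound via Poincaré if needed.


α = 3/4

Coercivity of a(·,·) on H^1_0(2, 2 + π) means a(u, u) ≥ α ||u||_{H^1}² for every u ∈ H^1_0.
The interval has length L = π, and Poincaré/coercivity depend only on L. Here a(u, u) = ∫(u')² + (1/2)·∫u².
Here 0 < c = 1/2 < 1. The condition a(u,u) ≥ α||u||_{H^1}² reads (1−α)∫(u')² ≥ (α−c)∫u². Any admissible α is ≤ 1 (rapidly oscillating u have ∫u²/∫(u')² → 0), and α = 1 would force 0 ≥ (1−c)∫u², impossible since c < 1; so 1−α > 0. By the sharp Poincaré inequality on H^1_0 of an interval of length L, ∫(u')² ≥ (π/L)²∫u² with equality for the first sine mode sin(π(x−x₀)/L) (x₀ the left endpoint), so the inequality holds for all u iff (1−α)(π/L)² ≥ α − c, i.e. α ≤ ((π/L)² + c)/((π/L)² + 1) = (1 + c(L/π)²)/(1 + (L/π)²). With (π/L)² = 1 and c = 1/2, the largest admissible constant is α = ((π/L)² + c)/((π/L)² + 1).
Simplifying, α = 3/4.


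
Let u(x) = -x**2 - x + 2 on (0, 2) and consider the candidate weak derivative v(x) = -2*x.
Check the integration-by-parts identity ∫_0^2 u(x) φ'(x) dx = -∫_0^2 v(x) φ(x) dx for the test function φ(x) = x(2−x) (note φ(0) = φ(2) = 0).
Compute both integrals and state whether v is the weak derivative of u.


LHS = 4, RHS = 8/3. No, v is not the weak derivative of u.

u(x) = -x**2 - x + 2, classical derivative u'(x) = -2*x - 1.
φ(x) = x(2−x), so φ'(x) = 2 - 2*x.
Note φ(0) = φ(2) = 0, so the boundary term u·φ vanishes.
LHS = ∫_0^2 u(x) φ'(x) dx = ∫_0^2 (2*x^3 - 6*x + 4) dx. Term by term:
  ∫_0^2 2*x^3 dx = 8;  ∫_0^2 -6*x dx = -12;  ∫_0^2 4 dx = 8.
Sum: 8 − 12 + 8 = 4.
So LHS = 4.
∫_0^2 v(x) φ(x) dx = ∫_0^2 (2*x^3 - 4*x^2) dx. Term by term:
  ∫_0^2 2*x^3 dx = 8;  ∫_0^2 -4*x^2 dx = -32/3.
Sum: 8 − 32/3 = -8/3.
So RHS = -∫_0^2 v(x) φ(x) dx = 8/3.
LHS − RHS = 4/3 ≠ 0, so the identity fails.
(For a valid weak derivative the identity must hold for EVERY test function, in particular this one. The failure shows v is NOT the weak derivative of u.)
Correct weak derivative would be u'(x) = -2*x - 1.


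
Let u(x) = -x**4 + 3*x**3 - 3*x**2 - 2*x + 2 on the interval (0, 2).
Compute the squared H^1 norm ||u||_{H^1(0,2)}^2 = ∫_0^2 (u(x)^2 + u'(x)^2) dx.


||u||_{H^1}^2 = 15712/315

The H^1 norm (squared) on an interval (0, L) is
  ||u||_{H^1}^2 = ∫_0^L u(x)^2 dx + ∫_0^L u'(x)^2 dx.
Compute u'(x) = -4*x**3 + 9*x**2 - 6*x - 2.
Then u(x)^2 = x**8 - 6*x**7 + 15*x**6 - 14*x**5 - 7*x**4 + 24*x**3 - 8*x**2 - 8*x + 4 and u'(x)^2 = 16*x**6 - 72*x**5 + 129*x**4 - 92*x**3 + 24*x + 4.
Integrate each monomial from 0 to 2 using ∫_0^2 c·x^n dx = c·2^(n+1)/(n+1):
  ∫_0^2 u(x)^2 dx = ∫_0^2 (x^8 - 6*x^7 + 15*x^6 - 14*x^5 - 7*x^4 + 24*x^3 - 8*x^2 - 8*x + 4) dx. Term by term:
    ∫_0^2 x^8 dx = 512/9;  ∫_0^2 -6*x^7 dx = -192;  ∫_0^2 15*x^6 dx = 1920/7;
    ∫_0^2 -14*x^5 dx = -448/3;  ∫_0^2 -7*x^4 dx = -224/5;  ∫_0^2 24*x^3 dx = 96;
    ∫_0^2 -8*x^2 dx = -64/3;  ∫_0^2 -8*x dx = -16;  ∫_0^2 4 dx = 8.
  Sum: 512/9 − 192 + 1920/7 − 448/3 − 224/5 + 96 − 64/3 − 16 + 8 = 3688/315.
  ∫_0^2 u'(x)^2 dx = ∫_0^2 (16*x^6 - 72*x^5 + 129*x^4 - 92*x^3 + 24*x + 4) dx. Term by term:
    ∫_0^2 16*x^6 dx = 2048/7;  ∫_0^2 -72*x^5 dx = -768;  ∫_0^2 129*x^4 dx = 4128/5;
    ∫_0^2 -92*x^3 dx = -368;  ∫_0^2 24*x dx = 48;  ∫_0^2 4 dx = 8.
  Sum: 2048/7 − 768 + 4128/5 − 368 + 48 + 8 = 1336/35.
Adding: ||u||_{H^1}^2 = 3688/315 + 1336/35 = 15712/315.


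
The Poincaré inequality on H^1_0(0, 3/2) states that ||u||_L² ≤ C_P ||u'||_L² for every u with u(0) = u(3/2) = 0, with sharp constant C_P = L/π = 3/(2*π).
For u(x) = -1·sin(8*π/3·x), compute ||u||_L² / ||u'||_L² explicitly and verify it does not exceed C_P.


||u||_L² / ||u'||_L² = 3/(8*π) < C_P = 3/(2*π).

u(x) = -1·sin(8*π/3·x), so u'(x) = -8*π*cos(8*π*x/3)/3.
Writing u(x) = A·sin(kπx/L) with A = -1 and k = 4, use ∫_0^L sin²(kπx/L) dx = L/2 and ∫_0^L cos²(kπx/L) dx = L/2.
u² = 1·sin²(8*π/3·x) and (u')² = 64*π^2/9·cos²(8*π/3·x), and each of sin², cos² integrates to L/2 = 3/4 over (0, 3/2).
∫_0^3/2 u² dx = 3/4, so ||u||_L² = sqrt(3)/2.
∫_0^3/2 (u')² dx = 16*π^2/3, so ||u'||_L² = 4*sqrt(3)*π/3.
Ratio ||u||_L² / ||u'||_L² = 3/(8*π).
Sharp Poincaré constant on H^1_0(0, 3/2) is C_P = L/π = 3/(2*π), achieved by sin(2*π/3·x).
This is the k = 4 harmonic; the ratio L/(kπ) is strictly less than C_P = L/π, consistent with the sharp inequality ||u||_L² ≤ C_P ||u'||_L².


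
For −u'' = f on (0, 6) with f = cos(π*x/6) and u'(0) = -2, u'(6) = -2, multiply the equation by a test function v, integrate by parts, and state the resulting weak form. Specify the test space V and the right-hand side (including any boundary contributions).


V = H^1(0, 6) (v unrestricted at boundary; u is determined up to an additive constant); weak form: ∫_0^6 u'v' dx = ∫_0^6 (cos(π*x/6)) v dx − 2·v(6) + 2·v(0) for all v ∈ V.

Multiply both sides by a test function v and integrate from 0 to 6:
  ∫_0^6 −u''(x) v(x) dx = ∫_0^6 f(x) v(x) dx.
Integrate the LHS by parts once:
  ∫_0^6 −u'' v dx = −[u'(x) v(x)]_0^6 + ∫_0^6 u'(x) v'(x) dx.
Thus ∫_0^6 u'(x) v'(x) dx = ∫_0^6 f(x) v(x) dx + [u'(x) v(x)]_0^6.
Choose V so that boundary terms are either known or forced to vanish.
u has inhomogeneous Neumann u'(0) = -2, u'(6) = -2. [u' v]_0^6 = (-2)·v(6) − (-2)·v(0) = − 2·v(6) + 2·v(0). Take V = H^1(0, 6); boundary term becomes part of RHS.
Weak formulation: find u (satisfying any essential BC) such that ∫_0^6 u'(x) v'(x) dx = ∫_0^6 f v dx − 2·v(6) + 2·v(0) for all v ∈ V (Neumann data are natural BCs: they enter the RHS as boundary terms).
Substituting f(x) = cos(π*x/6), the right-hand side is ∫_0^6 (cos(π*x/6)) v dx − 2·v(6) + 2·v(0).
Compatibility check (pure Neumann): taking v ≡ 1 ∈ V gives 0 = ∫_0^6 f dx + (-2) − (-2), i.e. ∫_0^6 f dx must equal u'(0) − u'(6) = 0. Indeed ∫_0^6 (cos(π*x/6)) dx = 0, so the data are compatible. The solution is then unique only up to an additive constant (fix it e.g. by requiring ∫_0^6 u dx = 0).


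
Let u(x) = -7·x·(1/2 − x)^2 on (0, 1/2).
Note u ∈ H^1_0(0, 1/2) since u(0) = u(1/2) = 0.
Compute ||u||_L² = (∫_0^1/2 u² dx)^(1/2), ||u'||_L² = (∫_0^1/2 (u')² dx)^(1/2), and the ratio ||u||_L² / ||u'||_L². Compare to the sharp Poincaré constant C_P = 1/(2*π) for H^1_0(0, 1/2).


||u||_L² / ||u'||_L² = sqrt(14)/28 < C_P = 1/(2*π).

u(x) = -7·x·(1/2 − x)^2, so u'(x) = -21*x^2 + 14*x - 7/4.
u(x) = -7·x·(1/2 − x)^2 vanishes at x = 0 and x = 1/2, so u ∈ H^1_0(0, 1/2). Differentiate via the product rule and integrate the resulting polynomials term by term.
  ∫_0^1/2 u² dx = ∫_0^1/2 (49*x^6 - 98*x^5 + 147*x^4/2 - 49*x^3/2 + 49*x^2/16) dx. Term by term:
    ∫_0^1/2 49*x^6 dx = 7/128;  ∫_0^1/2 -98*x^5 dx = -49/192;  ∫_0^1/2 147*x^4/2 dx = 147/320;
    ∫_0^1/2 -49*x^3/2 dx = -49/128;  ∫_0^1/2 49*x^2/16 dx = 49/384.
  Sum: 7/128 − 49/192 + 147/320 − 49/128 + 49/384 = 7/1920.
  ∫_0^1/2 (u')² dx = ∫_0^1/2 (441*x^4 - 588*x^3 + 539*x^2/2 - 49*x + 49/16) dx. Term by term:
    ∫_0^1/2 441*x^4 dx = 441/160;  ∫_0^1/2 -588*x^3 dx = -147/16;  ∫_0^1/2 539*x^2/2 dx = 539/48;
    ∫_0^1/2 -49*x dx = -49/8;  ∫_0^1/2 49/16 dx = 49/32.
  Sum: 441/160 − 147/16 + 539/48 − 49/8 + 49/32 = 49/240.
∫_0^1/2 u² dx = 7/1920, so ||u||_L² = sqrt(210)/240.
∫_0^1/2 (u')² dx = 49/240, so ||u'||_L² = 7*sqrt(15)/60.
Ratio ||u||_L² / ||u'||_L² = sqrt(14)/28.
Sharp Poincaré constant on H^1_0(0, 1/2) is C_P = L/π = 1/(2*π), achieved by sin(2*π·x).
A polynomial bump cannot attain the sharp Poincaré constant (only the first sine eigenfunction does), so the ratio is strictly less than C_P, consistent with ||u||_L² ≤ C_P ||u'||_L².


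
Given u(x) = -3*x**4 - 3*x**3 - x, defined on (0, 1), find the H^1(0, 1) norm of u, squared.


||u||_{H^1}^2 = 38993/420

The H^1 norm (squared) on an interval (0, L) is
  ||u||_{H^1}^2 = ∫_0^L u(x)^2 dx + ∫_0^L u'(x)^2 dx.
Compute u'(x) = -12*x**3 - 9*x**2 - 1.
Then u(x)^2 = 9*x**8 + 18*x**7 + 9*x**6 + 6*x**5 + 6*x**4 + x**2 and u'(x)^2 = 144*x**6 + 216*x**5 + 81*x**4 + 24*x**3 + 18*x**2 + 1.
Integrate each monomial from 0 to 1 using ∫_0^1 c·x^n dx = c·1^(n+1)/(n+1):
  ∫_0^1 u(x)^2 dx = ∫_0^1 (9*x^8 + 18*x^7 + 9*x^6 + 6*x^5 + 6*x^4 + x^2) dx. Term by term:
    ∫_0^1 9*x^8 dx = 1;  ∫_0^1 18*x^7 dx = 9/4;  ∫_0^1 9*x^6 dx = 9/7;
    ∫_0^1 6*x^5 dx = 1;  ∫_0^1 6*x^4 dx = 6/5;  ∫_0^1 x^2 dx = 1/3.
  Sum: 1 + 9/4 + 9/7 + 1 + 6/5 + 1/3 = 2969/420.
  ∫_0^1 u'(x)^2 dx = ∫_0^1 (144*x^6 + 216*x^5 + 81*x^4 + 24*x^3 + 18*x^2 + 1) dx. Term by term:
    ∫_0^1 144*x^6 dx = 144/7;  ∫_0^1 216*x^5 dx = 36;  ∫_0^1 81*x^4 dx = 81/5;
    ∫_0^1 24*x^3 dx = 6;  ∫_0^1 18*x^2 dx = 6;  ∫_0^1 1 dx = 1.
  Sum: 144/7 + 36 + 81/5 + 6 + 6 + 1 = 3002/35.
Adding: ||u||_{H^1}^2 = 2969/420 + 3002/35 = 38993/420.


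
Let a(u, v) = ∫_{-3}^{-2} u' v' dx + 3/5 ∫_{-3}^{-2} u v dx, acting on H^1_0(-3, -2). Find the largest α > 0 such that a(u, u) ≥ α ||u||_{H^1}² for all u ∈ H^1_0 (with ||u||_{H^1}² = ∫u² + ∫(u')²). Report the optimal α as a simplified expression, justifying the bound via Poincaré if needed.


α = (3/5 + π^2)/(1 + π^2)

Coercivity of a(·,·) on H^1_0(-3, -2) means a(u, u) ≥ α ||u||_{H^1}² for every u ∈ H^1_0.
The interval has length L = 1, and Poincaré/coercivity depend only on L. Here a(u, u) = ∫(u')² + (3/5)·∫u².
Here 0 < c = 3/5 < 1. The condition a(u,u) ≥ α||u||_{H^1}² reads (1−α)∫(u')² ≥ (α−c)∫u². Any admissible α is ≤ 1 (rapidly oscillating u have ∫u²/∫(u')² → 0), and α = 1 would force 0 ≥ (1−c)∫u², impossible since c < 1; so 1−α > 0. By the sharp Poincaré inequality on H^1_0 of an interval of length L, ∫(u')² ≥ (π/L)²∫u² with equality for the first sine mode sin(π(x−x₀)/L) (x₀ the left endpoint), so the inequality holds for all u iff (1−α)(π/L)² ≥ α − c, i.e. α ≤ ((π/L)² + c)/((π/L)² + 1) = (1 + c(L/π)²)/(1 + (L/π)²). With (π/L)² = π^2 and c = 3/5, the largest admissible constant is α = ((π/L)² + c)/((π/L)² + 1).
Simplifying, α = (3/5 + π^2)/(1 + π^2).
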